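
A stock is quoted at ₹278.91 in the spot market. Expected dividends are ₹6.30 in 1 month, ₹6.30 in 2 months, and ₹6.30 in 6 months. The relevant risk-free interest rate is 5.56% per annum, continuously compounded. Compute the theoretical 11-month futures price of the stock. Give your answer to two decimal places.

PV(dividends) I = 6.30·e^(−0.0556·1/12) + 6.30·e^(−0.0556·2/12) + 6.30·e^(−0.0556·6/12)
I = 6.2709 + 6.2419 + 6.1273 = 18.6401
F = (S − I)·e^(rT) = (278.91 − 18.6401) · e^(0.0556·11/12)
= 260.2699 · e^0.050967 = 260.2699 × 1.052288 = ₹273.88

₹273.88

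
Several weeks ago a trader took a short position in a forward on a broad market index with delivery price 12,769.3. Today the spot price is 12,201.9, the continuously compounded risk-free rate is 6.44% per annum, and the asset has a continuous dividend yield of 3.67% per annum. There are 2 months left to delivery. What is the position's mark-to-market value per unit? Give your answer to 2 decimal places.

Current fair forward for the remaining 2 months: F = S·e^((r − q)·T), (r − q) = 0.0644 − 0.0367 = 0.0277
F = 12201.9 · e^(0.0277 × 2/12) = 12201.9 × 1.00462734 = 12258.3623
Value of long forward = (F − K)·e^(−rT) = (12258.3623 − 12769.3) · e^(−0.0644·2/12)
= -510.9377 × 0.98932406 = -505.48
Short position value = −(long value) = 505.48

505.48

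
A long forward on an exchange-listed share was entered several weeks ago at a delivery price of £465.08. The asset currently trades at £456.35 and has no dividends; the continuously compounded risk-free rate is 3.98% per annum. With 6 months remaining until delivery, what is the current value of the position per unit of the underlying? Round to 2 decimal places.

£0.43

Current fair forward for the remaining 6 months: F = S·e^(r·T), r = 0.0398
F = 456.35 · e^(0.0398 × 6/12) = 456.35 × 1.020099 = 465.5222
Value of long forward = (F − K)·e^(−rT) = (465.5222 − 465.08) · e^(−0.0398·6/12)
= 0.4422 × 0.980297 = 0.43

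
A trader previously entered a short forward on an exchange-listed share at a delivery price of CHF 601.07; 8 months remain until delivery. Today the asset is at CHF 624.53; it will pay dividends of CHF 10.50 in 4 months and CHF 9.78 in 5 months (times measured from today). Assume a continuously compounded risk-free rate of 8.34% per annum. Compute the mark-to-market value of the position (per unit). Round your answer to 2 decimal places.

-CHF 36.31

PV(remaining dividends) I = 10.50·e^(−0.0834·4/12) + 9.78·e^(−0.0834·5/12) = 19.6581
Current forward F = (S − I)·e^(rT) = (624.53 − 19.6581)·e^(0.0834·8/12) = 604.8719 × 1.057175 = 639.4555
Value (long) = (F − K)·e^(−rT) = (639.4555 − 601.07) × 0.945917 = 36.3095
Short position value = −(long value) = -CHF 36.31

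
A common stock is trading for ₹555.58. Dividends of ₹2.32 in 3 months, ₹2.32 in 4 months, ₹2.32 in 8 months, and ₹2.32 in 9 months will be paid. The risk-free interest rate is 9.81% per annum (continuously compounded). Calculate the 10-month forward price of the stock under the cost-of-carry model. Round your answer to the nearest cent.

PV(dividends) I = 2.32·e^(−0.0981·3/12) + 2.32·e^(−0.0981·4/12) + 2.32·e^(−0.0981·8/12) + 2.32·e^(−0.0981·9/12)
I = 2.2638 + 2.2454 + 2.1731 + 2.1554 = 8.8377
F = (S − I)·e^(rT) = (555.58 − 8.8377) · e^(0.0981·10/12)
= 546.7423 · e^0.081750 = 546.7423 × 1.085184 = ₹593.32

₹593.32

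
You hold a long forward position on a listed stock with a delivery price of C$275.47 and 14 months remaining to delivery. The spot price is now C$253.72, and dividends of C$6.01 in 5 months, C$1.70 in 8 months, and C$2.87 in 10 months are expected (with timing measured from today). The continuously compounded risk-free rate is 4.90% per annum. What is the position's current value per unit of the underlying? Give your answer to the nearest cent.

PV(remaining dividends) I = 6.01·e^(−0.0490·5/12) + 1.70·e^(−0.0490·8/12) + 2.87·e^(−0.0490·10/12) = 10.2891
Current forward F = (S − I)·e^(rT) = (253.72 − 10.2891)·e^(0.0490·14/12) = 243.4309 × 1.058832 = 257.7524
Value (long) = (F − K)·e^(−rT) = (257.7524 − 275.47) × 0.944437 = -16.7332
Value = -C$16.73

-C$16.73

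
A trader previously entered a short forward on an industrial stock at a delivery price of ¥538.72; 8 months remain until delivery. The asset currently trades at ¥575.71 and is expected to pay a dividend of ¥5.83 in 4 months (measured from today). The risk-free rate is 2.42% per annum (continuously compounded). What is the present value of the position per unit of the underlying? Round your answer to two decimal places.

-¥39.83

PV(remaining dividends) I = 5.83·e^(−0.0242·4/12) = 5.7832
Current forward F = (S − I)·e^(rT) = (575.71 − 5.7832)·e^(0.0242·8/12) = 569.9268 × 1.016264 = 579.1961
Value (long) = (F − K)·e^(−rT) = (579.1961 − 538.72) × 0.983996 = 39.8283
Short position value = −(long value) = -¥39.83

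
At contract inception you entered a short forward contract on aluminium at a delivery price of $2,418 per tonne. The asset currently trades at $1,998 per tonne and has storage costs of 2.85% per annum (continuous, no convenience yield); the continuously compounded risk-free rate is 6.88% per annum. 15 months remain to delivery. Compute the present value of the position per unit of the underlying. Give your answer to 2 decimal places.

Current fair forward for the remaining 15 months: F = S·e^((r + u)·T), (r + u) = 0.0688 + 0.0285 = 0.0973
F = 1998 · e^(0.0973 × 15/12) = 1998 × 1.12933052 = 2256.4024
Value of long forward = (F − K)·e^(−rT) = (2256.4024 − 2418) · e^(−0.0688·15/12)
= -161.5976 × 0.91759423 = -148.28
Short position value = −(long value) = $148.28

$148.28 per tonne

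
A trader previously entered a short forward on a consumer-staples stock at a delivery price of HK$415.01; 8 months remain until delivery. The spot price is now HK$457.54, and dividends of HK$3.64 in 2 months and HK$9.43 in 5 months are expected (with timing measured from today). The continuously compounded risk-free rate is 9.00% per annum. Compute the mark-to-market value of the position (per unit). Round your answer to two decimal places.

PV(remaining dividends) I = 3.64·e^(−0.0900·2/12) + 9.43·e^(−0.0900·5/12) = 12.6687
Current forward F = (S − I)·e^(rT) = (457.54 − 12.6687)·e^(0.0900·8/12) = 444.8713 × 1.061837 = 472.3808
Value (long) = (F − K)·e^(−rT) = (472.3808 − 415.01) × 0.941765 = 54.0298
Short position value = −(long value) = -HK$54.03

-HK$54.03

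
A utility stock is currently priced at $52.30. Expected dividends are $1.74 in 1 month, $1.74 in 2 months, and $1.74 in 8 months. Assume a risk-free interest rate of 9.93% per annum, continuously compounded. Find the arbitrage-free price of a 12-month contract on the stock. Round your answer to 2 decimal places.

$52.17

PV(dividends) I = 1.74·e^(−0.0993·1/12) + 1.74·e^(−0.0993·2/12) + 1.74·e^(−0.0993·8/12)
I = 1.7257 + 1.7114 + 1.6285 = 5.0656
F = (S − I)·e^(rT) = (52.30 − 5.0656) · e^(0.0993·12/12)
= 47.2344 · e^0.099300 = 47.2344 × 1.104398 = $52.17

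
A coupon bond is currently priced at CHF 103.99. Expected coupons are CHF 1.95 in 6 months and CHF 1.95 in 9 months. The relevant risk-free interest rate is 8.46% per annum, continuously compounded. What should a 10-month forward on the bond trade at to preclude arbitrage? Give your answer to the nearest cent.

PV(coupons) I = 1.95·e^(−0.0846·6/12) + 1.95·e^(−0.0846·9/12)
I = 1.8692 + 1.8301 = 3.6993
F = (S − I)·e^(rT) = (103.99 − 3.6993) · e^(0.0846·10/12)
= 100.2907 · e^0.070500 = 100.2907 × 1.073045 = CHF 107.62

CHF 107.62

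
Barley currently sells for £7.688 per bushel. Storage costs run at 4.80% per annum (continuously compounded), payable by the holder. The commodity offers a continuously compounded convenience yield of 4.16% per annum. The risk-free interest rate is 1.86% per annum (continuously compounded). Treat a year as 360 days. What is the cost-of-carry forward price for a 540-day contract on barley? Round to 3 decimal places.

£7.982 per bushel

Net carry = r + u − y = 0.0186 + 0.0480 − 0.0416 = 0.0250
F = S·e^((r+u−y)T) = 7.688 · e^(0.0250 × 540/360) = 7.688 · e^0.037500
= 7.688 × 1.038212 = £7.982 per bushel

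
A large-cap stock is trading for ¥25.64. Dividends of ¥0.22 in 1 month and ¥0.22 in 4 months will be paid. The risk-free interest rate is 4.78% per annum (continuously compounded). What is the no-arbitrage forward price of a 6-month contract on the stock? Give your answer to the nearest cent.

PV(dividends) I = 0.22·e^(−0.0478·1/12) + 0.22·e^(−0.0478·4/12)
I = 0.2191 + 0.2165 = 0.4356
F = (S − I)·e^(rT) = (25.64 − 0.4356) · e^(0.0478·6/12)
= 25.2044 · e^0.023900 = 25.2044 × 1.024188 = ¥25.81

¥25.81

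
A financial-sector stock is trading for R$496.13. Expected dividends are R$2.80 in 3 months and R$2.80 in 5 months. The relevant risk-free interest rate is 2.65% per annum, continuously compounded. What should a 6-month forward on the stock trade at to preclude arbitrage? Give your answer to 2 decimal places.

R$497.12

PV(dividends) I = 2.80·e^(−0.0265·3/12) + 2.80·e^(−0.0265·5/12)
I = 2.7815 + 2.7693 = 5.5508
F = (S − I)·e^(rT) = (496.13 − 5.5508) · e^(0.0265·6/12)
= 490.5792 · e^0.013250 = 490.5792 × 1.013338 = R$497.12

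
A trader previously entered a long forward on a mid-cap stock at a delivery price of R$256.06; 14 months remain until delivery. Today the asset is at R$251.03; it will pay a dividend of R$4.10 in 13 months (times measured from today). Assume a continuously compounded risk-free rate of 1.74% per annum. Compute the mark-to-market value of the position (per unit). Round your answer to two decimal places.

-R$3.91

PV(remaining dividends) I = 4.10·e^(−0.0174·13/12) = 4.0234
Current forward F = (S − I)·e^(rT) = (251.03 − 4.0234)·e^(0.0174·14/12) = 247.0066 × 1.020507 = 252.0720
Value (long) = (F − K)·e^(−rT) = (252.0720 − 256.06) × 0.979905 = -3.9079
Value = -R$3.91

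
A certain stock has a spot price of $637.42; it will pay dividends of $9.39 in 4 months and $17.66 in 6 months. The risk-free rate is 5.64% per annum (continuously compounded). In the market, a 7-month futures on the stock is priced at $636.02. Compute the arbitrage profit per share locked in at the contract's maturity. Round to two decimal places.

$4.55 per share

PV(dividends) I = 9.39·e^(−0.0564·4/12) + 17.66·e^(−0.0564·6/12) = 26.3841
Fair futures F* = (S − I)·e^(rT) = (637.42 − 26.3841)·e^0.032900 = 611.0359 × 1.033447 = 631.4732
Market $636.02 > fair 631.4732: forward overpriced → cash-and-carry (borrow at r, buy the stock and collect the dividends, short the forward).
Profit at T = |F_mkt − F*| = |636.02 − 631.4732| = $4.55 per share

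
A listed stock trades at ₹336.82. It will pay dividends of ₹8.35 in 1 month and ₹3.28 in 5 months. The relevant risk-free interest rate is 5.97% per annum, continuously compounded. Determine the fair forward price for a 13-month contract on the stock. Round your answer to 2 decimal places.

₹347.05

PV(dividends) I = 8.35·e^(−0.0597·1/12) + 3.28·e^(−0.0597·5/12)
I = 8.3086 + 3.1994 = 11.5080
F = (S − I)·e^(rT) = (336.82 − 11.5080) · e^(0.0597·13/12)
= 325.3120 · e^0.064675 = 325.3120 × 1.066812 = ₹347.05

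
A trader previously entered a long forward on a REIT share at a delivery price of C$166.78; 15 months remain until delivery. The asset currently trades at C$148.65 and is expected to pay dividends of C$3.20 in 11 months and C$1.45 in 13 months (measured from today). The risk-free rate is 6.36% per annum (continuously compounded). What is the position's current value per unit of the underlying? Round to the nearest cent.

PV(remaining dividends) I = 3.20·e^(−0.0636·11/12) + 1.45·e^(−0.0636·13/12) = 4.3722
Current forward F = (S − I)·e^(rT) = (148.65 − 4.3722)·e^(0.0636·15/12) = 144.2778 × 1.082746 = 156.2162
Value (long) = (F − K)·e^(−rT) = (156.2162 − 166.78) × 0.923578 = -9.7565
Value = -C$9.76

-C$9.76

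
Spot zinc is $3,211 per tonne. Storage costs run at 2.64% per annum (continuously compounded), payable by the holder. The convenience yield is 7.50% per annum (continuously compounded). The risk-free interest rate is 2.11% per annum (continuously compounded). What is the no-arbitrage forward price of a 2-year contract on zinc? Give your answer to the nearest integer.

$3,039 per tonne

Net carry = r + u − y = 0.0211 + 0.0264 − 0.0750 = -0.0275
F = S·e^((r+u−y)T) = 3211 · e^(-0.0275 × 2) = 3211 · e^-0.055000
= 3211 × 0.946485 = $3,039 per tonne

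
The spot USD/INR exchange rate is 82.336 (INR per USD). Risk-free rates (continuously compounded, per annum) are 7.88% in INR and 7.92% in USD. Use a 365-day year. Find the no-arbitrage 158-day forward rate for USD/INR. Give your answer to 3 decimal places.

F = S·e^((r_INR − r_USD)T) = 82.336 · e^((0.0788 − 0.0792) × 158/365)
= 82.336 · e^-0.000173 = 82.336 × 0.999827
F = 82.322 INR per USD

82.322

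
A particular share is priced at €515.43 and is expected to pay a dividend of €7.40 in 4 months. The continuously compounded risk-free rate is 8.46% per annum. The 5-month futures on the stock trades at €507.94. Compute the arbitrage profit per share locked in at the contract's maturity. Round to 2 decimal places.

€18.53 per share

PV(dividends) I = 7.40·e^(−0.0846·4/12) = 7.1942
Fair futures F* = (S − I)·e^(rT) = (515.43 − 7.1942)·e^0.035250 = 508.2358 × 1.035879 = 526.4708
Market €507.94 < fair 526.4708: forward underpriced → reverse cash-and-carry (short the stock, invest proceeds at r, pay the dividends, go long the forward).
Profit at T = |F_mkt − F*| = |507.94 − 526.4708| = €18.53 per share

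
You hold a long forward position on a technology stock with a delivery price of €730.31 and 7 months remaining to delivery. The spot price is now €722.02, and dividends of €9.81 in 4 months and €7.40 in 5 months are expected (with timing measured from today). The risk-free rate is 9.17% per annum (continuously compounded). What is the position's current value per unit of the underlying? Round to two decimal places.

PV(remaining dividends) I = 9.81·e^(−0.0917·4/12) + 7.40·e^(−0.0917·5/12) = 16.6373
Current forward F = (S − I)·e^(rT) = (722.02 − 16.6373)·e^(0.0917·7/12) = 705.3827 × 1.054948 = 744.1421
Value (long) = (F − K)·e^(−rT) = (744.1421 − 730.31) × 0.947914 = 13.1116
Value = €13.11

€13.11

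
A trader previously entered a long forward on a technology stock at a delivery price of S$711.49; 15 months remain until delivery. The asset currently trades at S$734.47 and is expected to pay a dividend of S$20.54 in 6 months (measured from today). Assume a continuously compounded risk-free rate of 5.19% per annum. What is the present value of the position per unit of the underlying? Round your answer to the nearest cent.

PV(remaining dividends) I = 20.54·e^(−0.0519·6/12) = 20.0138
Current forward F = (S − I)·e^(rT) = (734.47 − 20.0138)·e^(0.0519·15/12) = 714.4562 × 1.067026 = 762.3433
Value (long) = (F − K)·e^(−rT) = (762.3433 − 711.49) × 0.937185 = 47.6589
Value = S$47.66

S$47.66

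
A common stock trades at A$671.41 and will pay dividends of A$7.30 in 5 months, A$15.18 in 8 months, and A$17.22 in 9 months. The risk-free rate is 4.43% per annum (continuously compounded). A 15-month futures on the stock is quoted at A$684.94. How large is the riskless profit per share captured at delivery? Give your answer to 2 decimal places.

A$16.06 per share

PV(dividends) I = 7.30·e^(−0.0443·5/12) + 15.18·e^(−0.0443·8/12) + 17.22·e^(−0.0443·9/12) = 38.5620
Fair futures F* = (S − I)·e^(rT) = (671.41 − 38.5620)·e^0.055375 = 632.8480 × 1.056937 = 668.8805
Market A$684.94 > fair 668.8805: forward overpriced → cash-and-carry (borrow at r, buy the stock and collect the dividends, short the forward).
Profit at T = |F_mkt − F*| = |684.94 − 668.8805| = A$16.06 per share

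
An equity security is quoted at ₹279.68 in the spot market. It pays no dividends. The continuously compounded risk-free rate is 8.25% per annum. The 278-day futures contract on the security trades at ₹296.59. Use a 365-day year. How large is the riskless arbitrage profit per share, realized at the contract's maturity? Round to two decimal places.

Fair futures: F* = S·e^(carry·T), with carry = r = 0.0825
F* = 279.68 · e^(0.0825 × 278/365) = 279.68 · e^0.062836 = 279.68 × 1.064852 = ₹297.8178
Market ₹296.59 < fair ₹297.8178: forward underpriced → reverse cash-and-carry (short spot, go long the forward).
At maturity, profit = |F_mkt − F*| = |296.59 − 297.8178| = ₹1.23 per share

₹1.23 per share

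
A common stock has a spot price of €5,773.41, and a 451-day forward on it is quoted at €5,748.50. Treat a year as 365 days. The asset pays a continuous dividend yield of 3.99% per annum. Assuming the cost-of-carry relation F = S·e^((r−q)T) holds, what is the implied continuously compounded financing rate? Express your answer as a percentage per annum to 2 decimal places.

3.64%

From F = S·e^((r−q)T): (r − q) = ln(F/S)/T
ln(5748.50/5773.41) = ln(0.995685) = -0.004324
(r − q) = -0.004324 / (451/365) = -0.003499
r = ln(F/S)/T + q = -0.003499 + 0.0399 = 0.036401
r = 3.64%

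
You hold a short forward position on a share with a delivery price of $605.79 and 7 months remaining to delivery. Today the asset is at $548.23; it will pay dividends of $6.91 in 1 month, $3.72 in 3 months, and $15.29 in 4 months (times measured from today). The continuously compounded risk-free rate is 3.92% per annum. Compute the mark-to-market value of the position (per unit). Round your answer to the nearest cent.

$69.53

PV(remaining dividends) I = 6.91·e^(−0.0392·1/12) + 3.72·e^(−0.0392·3/12) + 15.29·e^(−0.0392·4/12) = 25.6627
Current forward F = (S − I)·e^(rT) = (548.23 − 25.6627)·e^(0.0392·7/12) = 522.5673 × 1.023130 = 534.6543
Value (long) = (F − K)·e^(−rT) = (534.6543 − 605.79) × 0.977393 = -69.5275
Short position value = −(long value) = $69.53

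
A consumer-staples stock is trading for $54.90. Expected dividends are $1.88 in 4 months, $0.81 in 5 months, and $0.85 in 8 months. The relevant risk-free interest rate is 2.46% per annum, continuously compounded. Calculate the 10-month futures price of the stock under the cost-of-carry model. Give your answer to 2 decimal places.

$52.46

PV(dividends) I = 1.88·e^(−0.0246·4/12) + 0.81·e^(−0.0246·5/12) + 0.85·e^(−0.0246·8/12)
I = 1.8646 + 0.8017 + 0.8362 = 3.5025
F = (S − I)·e^(rT) = (54.90 − 3.5025) · e^(0.0246·10/12)
= 51.3975 · e^0.020500 = 51.3975 × 1.020712 = $52.46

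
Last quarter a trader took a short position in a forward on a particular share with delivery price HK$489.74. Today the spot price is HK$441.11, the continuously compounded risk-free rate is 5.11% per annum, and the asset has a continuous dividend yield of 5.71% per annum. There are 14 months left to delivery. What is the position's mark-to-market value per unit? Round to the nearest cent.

HK$48.71

Current fair forward for the remaining 14 months: F = S·e^((r − q)·T), (r − q) = 0.0511 − 0.0571 = -0.0060
F = 441.11 · e^(-0.0060 × 14/12) = 441.11 × 0.993024 = 438.0328
Value of long forward = (F − K)·e^(−rT) = (438.0328 − 489.74) · e^(−0.0511·14/12)
= -51.7072 × 0.942126 = -48.71
Short position value = −(long value) = HK$48.71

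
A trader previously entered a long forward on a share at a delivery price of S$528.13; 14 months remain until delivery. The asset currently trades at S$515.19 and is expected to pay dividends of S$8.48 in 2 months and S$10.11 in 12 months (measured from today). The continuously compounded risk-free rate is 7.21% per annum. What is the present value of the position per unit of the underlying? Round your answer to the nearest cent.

PV(remaining dividends) I = 8.48·e^(−0.0721·2/12) + 10.11·e^(−0.0721·12/12) = 17.7854
Current forward F = (S − I)·e^(rT) = (515.19 − 17.7854)·e^(0.0721·14/12) = 497.4046 × 1.087756 = 541.0548
Value (long) = (F − K)·e^(−rT) = (541.0548 − 528.13) × 0.919324 = 11.8821
Value = S$11.88

S$11.88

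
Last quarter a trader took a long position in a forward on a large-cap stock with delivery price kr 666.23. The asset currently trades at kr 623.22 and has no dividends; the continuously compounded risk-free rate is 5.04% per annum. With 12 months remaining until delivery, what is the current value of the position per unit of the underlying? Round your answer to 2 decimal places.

Current fair forward for the remaining 12 months: F = S·e^(r·T), r = 0.0504
F = 623.22 · e^(0.0504 × 12/12) = 623.22 × 1.051692 = 655.4355
Value of long forward = (F − K)·e^(−rT) = (655.4355 − 666.23) · e^(−0.0504·12/12)
= -10.7945 × 0.950849 = -10.26

-kr 10.26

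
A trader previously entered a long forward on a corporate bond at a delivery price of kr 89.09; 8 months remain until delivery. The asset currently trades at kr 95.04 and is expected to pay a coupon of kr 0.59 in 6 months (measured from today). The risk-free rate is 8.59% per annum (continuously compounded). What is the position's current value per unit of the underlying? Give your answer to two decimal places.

kr 10.34

PV(remaining coupons) I = 0.59·e^(−0.0859·6/12) = 0.5652
Current forward F = (S − I)·e^(rT) = (95.04 − 0.5652)·e^(0.0859·8/12) = 94.4748 × 1.058938 = 100.0430
Value (long) = (F − K)·e^(−rT) = (100.0430 − 89.09) × 0.944342 = 10.3434
Value = kr 10.34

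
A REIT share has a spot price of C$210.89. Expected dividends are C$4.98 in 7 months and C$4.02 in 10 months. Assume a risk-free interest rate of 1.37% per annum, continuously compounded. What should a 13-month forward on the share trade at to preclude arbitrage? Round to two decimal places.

C$205.00

PV(dividends) I = 4.98·e^(−0.0137·7/12) + 4.02·e^(−0.0137·10/12)
I = 4.9404 + 3.9744 = 8.9148
F = (S − I)·e^(rT) = (210.89 − 8.9148) · e^(0.0137·13/12)
= 201.9752 · e^0.014842 = 201.9752 × 1.014953 = C$205.00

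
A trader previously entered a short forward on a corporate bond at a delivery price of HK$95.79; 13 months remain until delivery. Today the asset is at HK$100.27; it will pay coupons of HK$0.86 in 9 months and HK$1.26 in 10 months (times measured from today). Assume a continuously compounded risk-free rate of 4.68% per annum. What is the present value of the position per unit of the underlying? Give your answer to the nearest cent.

PV(remaining coupons) I = 0.86·e^(−0.0468·9/12) + 1.26·e^(−0.0468·10/12) = 2.0421
Current forward F = (S − I)·e^(rT) = (100.27 − 2.0421)·e^(0.0468·13/12) = 98.2279 × 1.052007 = 103.3364
Value (long) = (F − K)·e^(−rT) = (103.3364 − 95.79) × 0.950564 = 7.1733
Short position value = −(long value) = -HK$7.17

-HK$7.17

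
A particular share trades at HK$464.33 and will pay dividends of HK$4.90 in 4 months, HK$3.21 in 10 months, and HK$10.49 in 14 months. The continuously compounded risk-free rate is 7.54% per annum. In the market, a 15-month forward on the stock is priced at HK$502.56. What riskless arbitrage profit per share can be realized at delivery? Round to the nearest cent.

HK$11.46 per share

PV(dividends) I = 4.90·e^(−0.0754·4/12) + 3.21·e^(−0.0754·10/12) + 10.49·e^(−0.0754·14/12) = 17.3995
Fair forward F* = (S − I)·e^(rT) = (464.33 − 17.3995)·e^0.094250 = 446.9305 × 1.098834 = 491.1024
Market HK$502.56 > fair 491.1024: forward overpriced → cash-and-carry (borrow at r, buy the stock and collect the dividends, short the forward).
Profit at T = |F_mkt − F*| = |502.56 − 491.1024| = HK$11.46 per share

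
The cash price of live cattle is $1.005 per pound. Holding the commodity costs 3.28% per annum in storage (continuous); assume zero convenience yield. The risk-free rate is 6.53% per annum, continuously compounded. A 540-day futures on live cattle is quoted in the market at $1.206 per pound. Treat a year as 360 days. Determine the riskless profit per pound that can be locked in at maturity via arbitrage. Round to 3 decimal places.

$0.042 per pound

Fair futures: F* = S·e^(carry·T), with carry = (r + u) = 0.0653 + 0.0328 = 0.0981
F* = 1.005 · e^(0.0981 × 540/360) = 1.005 · e^0.147150 = 1.005 × 1.158528 = $1.1643
Market $1.206 > fair $1.1643: forward overpriced → cash-and-carry (buy spot, short the forward).
At maturity, profit = |F_mkt − F*| = |1.206 − 1.1643| = $0.042 per pound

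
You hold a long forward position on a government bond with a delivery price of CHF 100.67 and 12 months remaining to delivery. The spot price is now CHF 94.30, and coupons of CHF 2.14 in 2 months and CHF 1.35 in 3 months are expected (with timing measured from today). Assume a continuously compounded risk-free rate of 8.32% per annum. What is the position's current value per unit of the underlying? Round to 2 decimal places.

-CHF 1.77

PV(remaining coupons) I = 2.14·e^(−0.0832·2/12) + 1.35·e^(−0.0832·3/12) = 3.4327
Current forward F = (S − I)·e^(rT) = (94.30 − 3.4327)·e^(0.0832·12/12) = 90.8673 × 1.086759 = 98.7509
Value (long) = (F − K)·e^(−rT) = (98.7509 − 100.67) × 0.920167 = -1.7659
Value = -CHF 1.77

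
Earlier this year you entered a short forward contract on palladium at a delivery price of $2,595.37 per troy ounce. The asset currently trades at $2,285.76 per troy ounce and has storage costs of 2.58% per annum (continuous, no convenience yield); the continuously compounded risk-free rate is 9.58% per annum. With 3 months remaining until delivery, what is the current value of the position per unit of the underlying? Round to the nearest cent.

Current fair forward for the remaining 3 months: F = S·e^((r + u)·T), (r + u) = 0.0958 + 0.0258 = 0.1216
F = 2285.76 · e^(0.1216 × 3/12) = 2285.76 × 1.03086680 = 2356.3141
Value of long forward = (F − K)·e^(−rT) = (2356.3141 − 2595.37) · e^(−0.0958·3/12)
= -239.0559 × 0.97633453 = -233.40
Short position value = −(long value) = $233.40

$233.40 per troy ounce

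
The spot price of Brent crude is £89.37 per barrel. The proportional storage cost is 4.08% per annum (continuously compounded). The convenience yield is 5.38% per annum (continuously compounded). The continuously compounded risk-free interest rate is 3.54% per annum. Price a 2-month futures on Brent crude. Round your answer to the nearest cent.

£89.70 per barrel

Net carry = r + u − y = 0.0354 + 0.0408 − 0.0538 = 0.0224
F = S·e^((r+u−y)T) = 89.37 · e^(0.0224 × 2/12) = 89.37 · e^0.003733
= 89.37 × 1.003740 = £89.70 per barrel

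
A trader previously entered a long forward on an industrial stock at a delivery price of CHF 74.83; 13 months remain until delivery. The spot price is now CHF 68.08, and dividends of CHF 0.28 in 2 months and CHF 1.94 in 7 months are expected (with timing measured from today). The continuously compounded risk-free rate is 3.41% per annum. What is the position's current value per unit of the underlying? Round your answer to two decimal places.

-CHF 6.22

PV(remaining dividends) I = 0.28·e^(−0.0341·2/12) + 1.94·e^(−0.0341·7/12) = 2.1802
Current forward F = (S − I)·e^(rT) = (68.08 − 2.1802)·e^(0.0341·13/12) = 65.8998 × 1.037632 = 68.3797
Value (long) = (F − K)·e^(−rT) = (68.3797 − 74.83) × 0.963732 = -6.2164
Value = -CHF 6.22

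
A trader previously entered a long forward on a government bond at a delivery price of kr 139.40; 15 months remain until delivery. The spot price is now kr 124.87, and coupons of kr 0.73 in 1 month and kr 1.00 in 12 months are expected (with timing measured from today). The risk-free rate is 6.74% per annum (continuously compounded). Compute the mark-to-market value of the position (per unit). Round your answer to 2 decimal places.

-kr 4.93

PV(remaining coupons) I = 0.73·e^(−0.0674·1/12) + 1.00·e^(−0.0674·12/12) = 1.6607
Current forward F = (S − I)·e^(rT) = (124.87 − 1.6607)·e^(0.0674·15/12) = 123.2093 × 1.087901 = 134.0395
Value (long) = (F − K)·e^(−rT) = (134.0395 − 139.40) × 0.919201 = -4.9274
Value = -kr 4.93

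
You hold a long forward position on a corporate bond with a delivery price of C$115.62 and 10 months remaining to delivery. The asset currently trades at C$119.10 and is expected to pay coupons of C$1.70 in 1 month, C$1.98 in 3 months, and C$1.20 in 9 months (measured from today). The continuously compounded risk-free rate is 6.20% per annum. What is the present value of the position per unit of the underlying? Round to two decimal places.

PV(remaining coupons) I = 1.70·e^(−0.0620·1/12) + 1.98·e^(−0.0620·3/12) + 1.20·e^(−0.0620·9/12) = 4.7863
Current forward F = (S − I)·e^(rT) = (119.10 − 4.7863)·e^(0.0620·10/12) = 114.3137 × 1.053025 = 120.3752
Value (long) = (F − K)·e^(−rT) = (120.3752 − 115.62) × 0.949645 = 4.5158
Value = C$4.52

C$4.52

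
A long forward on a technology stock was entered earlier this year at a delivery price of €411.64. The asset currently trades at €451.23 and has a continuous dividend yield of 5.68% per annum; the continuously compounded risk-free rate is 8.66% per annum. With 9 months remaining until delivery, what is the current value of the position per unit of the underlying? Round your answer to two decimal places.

€46.66

Current fair forward for the remaining 9 months: F = S·e^((r − q)·T), (r − q) = 0.0866 − 0.0568 = 0.0298
F = 451.23 · e^(0.0298 × 9/12) = 451.23 × 1.022602 = 461.4287
Value of long forward = (F − K)·e^(−rT) = (461.4287 − 411.64) · e^(−0.0866·9/12)
= 49.7887 × 0.937114 = 46.66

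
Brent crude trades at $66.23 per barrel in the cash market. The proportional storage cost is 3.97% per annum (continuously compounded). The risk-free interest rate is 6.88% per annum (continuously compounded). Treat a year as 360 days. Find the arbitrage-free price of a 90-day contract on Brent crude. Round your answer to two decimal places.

$68.05 per barrel

Net carry = r + u − y = 0.0688 + 0.0397 − 0.0000 = 0.1085
F = S·e^((r+u−y)T) = 66.23 · e^(0.1085 × 90/360) = 66.23 · e^0.027125
= 66.23 × 1.027496 = $68.05 per barrel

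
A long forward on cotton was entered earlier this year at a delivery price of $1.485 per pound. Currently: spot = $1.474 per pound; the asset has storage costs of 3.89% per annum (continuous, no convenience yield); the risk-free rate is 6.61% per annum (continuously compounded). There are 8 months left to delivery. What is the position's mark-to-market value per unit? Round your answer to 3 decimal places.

Current fair forward for the remaining 8 months: F = S·e^((r + u)·T), (r + u) = 0.0661 + 0.0389 = 0.1050
F = 1.474 · e^(0.1050 × 8/12) = 1.474 × 1.072508 = 1.5809
Value of long forward = (F − K)·e^(−rT) = (1.5809 − 1.485) · e^(−0.0661·8/12)
= 0.0959 × 0.956890 = 0.092

$0.092 per pound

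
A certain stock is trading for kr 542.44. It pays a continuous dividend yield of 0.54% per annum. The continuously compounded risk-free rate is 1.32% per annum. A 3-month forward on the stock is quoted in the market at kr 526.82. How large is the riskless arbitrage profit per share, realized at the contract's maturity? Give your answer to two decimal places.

kr 16.68 per share

Fair forward: F* = S·e^(carry·T), with carry = (r − q) = 0.0132 − 0.0054 = 0.0078
F* = 542.44 · e^(0.0078 × 3/12) = 542.44 · e^0.001950 = 542.44 × 1.001952 = kr 543.4988
Market kr 526.82 < fair kr 543.4988: forward underpriced → reverse cash-and-carry (short spot, go long the forward).
At maturity, profit = |F_mkt − F*| = |526.82 − 543.4988| = kr 16.68 per share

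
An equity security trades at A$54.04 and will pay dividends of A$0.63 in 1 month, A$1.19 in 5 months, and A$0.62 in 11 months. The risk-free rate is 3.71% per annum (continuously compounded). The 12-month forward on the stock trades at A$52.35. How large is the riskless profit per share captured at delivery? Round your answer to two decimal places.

A$1.24 per share

PV(dividends) I = 0.63·e^(−0.0371·1/12) + 1.19·e^(−0.0371·5/12) + 0.62·e^(−0.0371·11/12) = 2.3991
Fair forward F* = (S − I)·e^(rT) = (54.04 − 2.3991)·e^0.037100 = 51.6409 × 1.037797 = 53.5928
Market A$52.35 < fair 53.5928: forward underpriced → reverse cash-and-carry (short the stock, invest proceeds at r, pay the dividends, go long the forward).
Profit at T = |F_mkt − F*| = |52.35 − 53.5928| = A$1.24 per share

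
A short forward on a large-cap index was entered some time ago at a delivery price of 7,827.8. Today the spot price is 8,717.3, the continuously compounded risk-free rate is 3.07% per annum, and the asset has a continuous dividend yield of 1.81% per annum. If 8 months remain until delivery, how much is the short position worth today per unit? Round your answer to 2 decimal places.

-943.52

Current fair forward for the remaining 8 months: F = S·e^((r − q)·T), (r − q) = 0.0307 − 0.0181 = 0.0126
F = 8717.3 · e^(0.0126 × 8/12) = 8717.3 × 1.00843538 = 8790.8337
Value of long forward = (F − K)·e^(−rT) = (8790.8337 − 7827.8) · e^(−0.0307·8/12)
= 963.0337 × 0.97974135 = 943.52
Short position value = −(long value) = -943.52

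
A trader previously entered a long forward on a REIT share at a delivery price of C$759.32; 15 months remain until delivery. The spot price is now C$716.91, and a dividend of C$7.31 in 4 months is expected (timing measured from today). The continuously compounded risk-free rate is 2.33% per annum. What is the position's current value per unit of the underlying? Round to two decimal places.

PV(remaining dividends) I = 7.31·e^(−0.0233·4/12) = 7.2534
Current forward F = (S − I)·e^(rT) = (716.91 − 7.2534)·e^(0.0233·15/12) = 709.6566 × 1.029553 = 730.6291
Value (long) = (F − K)·e^(−rT) = (730.6291 − 759.32) × 0.971295 = -27.8673
Value = -C$27.87

-C$27.87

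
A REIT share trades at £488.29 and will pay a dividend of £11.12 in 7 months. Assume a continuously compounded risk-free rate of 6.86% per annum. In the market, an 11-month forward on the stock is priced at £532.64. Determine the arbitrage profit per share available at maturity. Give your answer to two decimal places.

£24.04 per share

PV(dividends) I = 11.12·e^(−0.0686·7/12) = 10.6838
Fair forward F* = (S − I)·e^(rT) = (488.29 − 10.6838)·e^0.062883 = 477.6062 × 1.064902 = 508.6038
Market £532.64 > fair 508.6038: forward overpriced → cash-and-carry (borrow at r, buy the stock and collect the dividends, short the forward).
Profit at T = |F_mkt − F*| = |532.64 − 508.6038| = £24.04 per share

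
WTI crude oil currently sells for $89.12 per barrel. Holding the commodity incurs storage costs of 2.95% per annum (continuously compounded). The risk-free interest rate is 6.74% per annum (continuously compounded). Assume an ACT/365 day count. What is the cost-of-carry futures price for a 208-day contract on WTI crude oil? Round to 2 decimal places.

$94.18 per barrel

Net carry = r + u − y = 0.0674 + 0.0295 − 0.0000 = 0.0969
F = S·e^((r+u−y)T) = 89.12 · e^(0.0969 × 208/365) = 89.12 · e^0.055220
= 89.12 × 1.056773 = $94.18 per barrel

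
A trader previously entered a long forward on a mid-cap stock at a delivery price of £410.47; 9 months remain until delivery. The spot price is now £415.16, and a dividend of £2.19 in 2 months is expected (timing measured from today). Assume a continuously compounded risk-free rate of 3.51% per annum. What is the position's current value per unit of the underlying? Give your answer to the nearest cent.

PV(remaining dividends) I = 2.19·e^(−0.0351·2/12) = 2.1772
Current forward F = (S − I)·e^(rT) = (415.16 − 2.1772)·e^(0.0351·9/12) = 412.9828 × 1.026675 = 423.9991
Value (long) = (F − K)·e^(−rT) = (423.9991 − 410.47) × 0.974018 = 13.1776
Value = £13.18

£13.18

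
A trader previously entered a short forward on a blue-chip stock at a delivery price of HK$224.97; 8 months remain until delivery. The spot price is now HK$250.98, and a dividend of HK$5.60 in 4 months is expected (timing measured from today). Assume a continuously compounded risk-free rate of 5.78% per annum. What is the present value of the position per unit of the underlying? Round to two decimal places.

PV(remaining dividends) I = 5.60·e^(−0.0578·4/12) = 5.4931
Current forward F = (S − I)·e^(rT) = (250.98 − 5.4931)·e^(0.0578·8/12) = 245.4869 × 1.039285 = 255.1309
Value (long) = (F − K)·e^(−rT) = (255.1309 − 224.97) × 0.962200 = 29.0208
Short position value = −(long value) = -HK$29.02

-HK$29.02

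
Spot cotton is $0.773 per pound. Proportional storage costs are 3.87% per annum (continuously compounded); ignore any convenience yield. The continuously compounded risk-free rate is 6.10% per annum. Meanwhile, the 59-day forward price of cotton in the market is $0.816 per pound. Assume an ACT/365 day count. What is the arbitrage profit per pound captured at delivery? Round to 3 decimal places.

Fair forward: F* = S·e^(carry·T), with carry = (r + u) = 0.0610 + 0.0387 = 0.0997
F* = 0.773 · e^(0.0997 × 59/365) = 0.773 · e^0.016116 = 0.773 × 1.016247 = $0.7856
Market $0.816 > fair $0.7856: forward overpriced → cash-and-carry (buy spot, short the forward).
At maturity, profit = |F_mkt − F*| = |0.816 − 0.7856| = $0.030 per pound

$0.030 per pound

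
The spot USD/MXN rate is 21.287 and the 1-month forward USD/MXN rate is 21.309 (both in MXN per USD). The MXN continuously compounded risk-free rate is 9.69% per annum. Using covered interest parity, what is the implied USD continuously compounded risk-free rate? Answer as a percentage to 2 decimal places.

8.45%

F = S·e^((r_MXN − r_USD)T) ⇒ r_USD = r_MXN − ln(F/S)/T
ln(21.309/21.287) = 0.001033; /(1/12) = 0.012396
r_USD = 0.0969 − 0.012396 = 0.084504
r_USD = 8.45%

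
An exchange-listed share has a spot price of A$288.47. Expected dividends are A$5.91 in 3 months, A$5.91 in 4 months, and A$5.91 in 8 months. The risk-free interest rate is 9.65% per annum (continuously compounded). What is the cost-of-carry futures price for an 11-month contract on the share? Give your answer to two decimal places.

PV(dividends) I = 5.91·e^(−0.0965·3/12) + 5.91·e^(−0.0965·4/12) + 5.91·e^(−0.0965·8/12)
I = 5.7691 + 5.7229 + 5.5418 = 17.0338
F = (S − I)·e^(rT) = (288.47 − 17.0338) · e^(0.0965·11/12)
= 271.4362 · e^0.088458 = 271.4362 × 1.092488 = A$296.54

A$296.54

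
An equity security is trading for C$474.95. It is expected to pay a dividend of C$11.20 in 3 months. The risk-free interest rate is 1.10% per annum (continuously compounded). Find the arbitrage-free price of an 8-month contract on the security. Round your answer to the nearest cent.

C$467.19

PV(dividends) I = 11.20·e^(−0.0110·3/12)
I = 11.1692
F = (S − I)·e^(rT) = (474.95 − 11.1692) · e^(0.0110·8/12)
= 463.7808 · e^0.007333 = 463.7808 × 1.007360 = C$467.19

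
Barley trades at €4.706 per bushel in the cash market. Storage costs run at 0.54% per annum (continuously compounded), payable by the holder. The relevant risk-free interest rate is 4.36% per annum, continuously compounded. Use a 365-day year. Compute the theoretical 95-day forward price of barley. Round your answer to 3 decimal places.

€4.766 per bushel

Net carry = r + u − y = 0.0436 + 0.0054 − 0.0000 = 0.0490
F = S·e^((r+u−y)T) = 4.706 · e^(0.0490 × 95/365) = 4.706 · e^0.012753
= 4.706 × 1.012835 = €4.766 per bushel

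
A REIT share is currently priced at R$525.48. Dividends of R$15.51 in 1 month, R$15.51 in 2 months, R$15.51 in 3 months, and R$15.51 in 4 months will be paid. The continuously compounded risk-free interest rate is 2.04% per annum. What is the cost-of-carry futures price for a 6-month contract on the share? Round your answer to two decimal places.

R$468.46

PV(dividends) I = 15.51·e^(−0.0204·1/12) + 15.51·e^(−0.0204·2/12) + 15.51·e^(−0.0204·3/12) + 15.51·e^(−0.0204·4/12)
I = 15.4837 + 15.4574 + 15.4311 + 15.4049 = 61.7771
F = (S − I)·e^(rT) = (525.48 − 61.7771) · e^(0.0204·6/12)
= 463.7029 · e^0.010200 = 463.7029 × 1.010252 = R$468.46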